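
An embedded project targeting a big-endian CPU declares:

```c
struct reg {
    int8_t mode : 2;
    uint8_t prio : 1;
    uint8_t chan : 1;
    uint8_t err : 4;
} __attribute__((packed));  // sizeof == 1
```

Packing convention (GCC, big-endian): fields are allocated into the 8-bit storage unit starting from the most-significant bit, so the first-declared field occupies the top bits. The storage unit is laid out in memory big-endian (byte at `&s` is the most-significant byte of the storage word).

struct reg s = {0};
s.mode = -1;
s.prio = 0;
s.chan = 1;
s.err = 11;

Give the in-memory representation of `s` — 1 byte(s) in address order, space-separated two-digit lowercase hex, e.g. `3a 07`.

db

mode (2b) val=-1 bits=0x3 at bit 6: 0xc0
prio (1b) val=0 bits=0x0 at bit 5: 0xc0
chan (1b) val=1 bits=0x1 at bit 4: 0xd0
err (4b) val=11 bits=0xb at bit 0: 0xdb
word = 0xdb → big-endian bytes:
  [0]=0xdb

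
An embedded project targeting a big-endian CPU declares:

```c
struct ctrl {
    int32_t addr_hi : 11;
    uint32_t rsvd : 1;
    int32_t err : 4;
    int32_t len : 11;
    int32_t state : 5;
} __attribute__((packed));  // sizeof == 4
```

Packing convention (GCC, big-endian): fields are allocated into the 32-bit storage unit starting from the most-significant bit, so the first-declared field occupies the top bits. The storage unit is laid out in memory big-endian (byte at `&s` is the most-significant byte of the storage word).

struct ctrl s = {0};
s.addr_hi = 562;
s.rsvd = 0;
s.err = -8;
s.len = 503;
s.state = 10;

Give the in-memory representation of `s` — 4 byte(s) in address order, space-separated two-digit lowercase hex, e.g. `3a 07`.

46 48 3e ea

[21+:11] addr_hi=562 & 0x7ff = 0x232; word=0x46400000
[20+:1] rsvd=0 & 0x1 = 0x0; word=0x46400000
[16+:4] err=-8 & 0xf = 0x8; word=0x46480000
[5+:11] len=503 & 0x7ff = 0x1f7; word=0x46483ee0
[0+:5] state=10 & 0x1f = 0xa; word=0x46483eea
word = 0x46483eea → big-endian bytes:
  [0]=0x46  [1]=0x48  [2]=0x3e  [3]=0xea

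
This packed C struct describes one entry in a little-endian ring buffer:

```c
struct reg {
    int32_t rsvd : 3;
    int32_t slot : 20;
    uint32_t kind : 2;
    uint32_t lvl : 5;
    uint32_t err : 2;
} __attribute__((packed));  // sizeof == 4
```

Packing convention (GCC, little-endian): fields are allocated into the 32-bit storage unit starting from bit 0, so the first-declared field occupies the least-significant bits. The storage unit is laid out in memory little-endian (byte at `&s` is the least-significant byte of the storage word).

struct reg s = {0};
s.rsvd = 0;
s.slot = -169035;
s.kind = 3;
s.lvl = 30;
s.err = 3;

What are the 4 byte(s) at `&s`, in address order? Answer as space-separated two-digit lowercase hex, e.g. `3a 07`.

rsvd:3 = 0 → 0x0 << 0 → word 0x00000000
slot:20 = -169035 → 0xd6bb5 << 3 → word 0x006b5da8
kind:2 = 3 → 0x3 << 23 → word 0x01eb5da8
lvl:5 = 30 → 0x1e << 25 → word 0x3deb5da8
err:2 = 3 → 0x3 << 30 → word 0xfdeb5da8
word = 0xfdeb5da8 → little-endian bytes:
  [0]=0xa8  [1]=0x5d  [2]=0xeb  [3]=0xfd

a8 5d eb fd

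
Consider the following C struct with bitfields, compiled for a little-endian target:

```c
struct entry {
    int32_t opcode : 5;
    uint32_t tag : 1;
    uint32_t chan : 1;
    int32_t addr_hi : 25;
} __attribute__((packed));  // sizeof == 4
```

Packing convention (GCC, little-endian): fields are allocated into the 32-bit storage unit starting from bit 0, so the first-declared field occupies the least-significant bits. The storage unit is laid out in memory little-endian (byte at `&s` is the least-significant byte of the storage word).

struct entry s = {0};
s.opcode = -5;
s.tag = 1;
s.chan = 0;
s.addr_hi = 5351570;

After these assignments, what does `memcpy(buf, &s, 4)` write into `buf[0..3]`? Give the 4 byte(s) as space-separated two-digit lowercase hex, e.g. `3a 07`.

opcode:5 = -5 → 0x1b << 0 → word 0x0000001b
tag:1 = 1 → 0x1 << 5 → word 0x0000003b
chan:1 = 0 → 0x0 << 6 → word 0x0000003b
addr_hi:25 = 5351570 → 0x51a892 << 7 → word 0x28d4493b
word = 0x28d4493b → little-endian bytes:
  [0]=0x3b  [1]=0x49  [2]=0xd4  [3]=0x28

3b 49 d4 28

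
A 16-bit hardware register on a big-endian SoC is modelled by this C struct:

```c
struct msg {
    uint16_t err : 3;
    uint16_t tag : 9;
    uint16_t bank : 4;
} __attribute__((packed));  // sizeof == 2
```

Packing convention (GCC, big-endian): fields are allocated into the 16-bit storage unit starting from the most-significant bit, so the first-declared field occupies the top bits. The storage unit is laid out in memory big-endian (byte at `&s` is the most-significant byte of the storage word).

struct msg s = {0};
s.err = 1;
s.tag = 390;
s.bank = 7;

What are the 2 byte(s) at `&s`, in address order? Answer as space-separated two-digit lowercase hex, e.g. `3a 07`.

38 67

err:3 = 1 → 0x1 << 13 → word 0x2000
tag:9 = 390 → 0x186 << 4 → word 0x3860
bank:4 = 7 → 0x7 << 0 → word 0x3867
word = 0x3867 → big-endian bytes:
  [0]=0x38  [1]=0x67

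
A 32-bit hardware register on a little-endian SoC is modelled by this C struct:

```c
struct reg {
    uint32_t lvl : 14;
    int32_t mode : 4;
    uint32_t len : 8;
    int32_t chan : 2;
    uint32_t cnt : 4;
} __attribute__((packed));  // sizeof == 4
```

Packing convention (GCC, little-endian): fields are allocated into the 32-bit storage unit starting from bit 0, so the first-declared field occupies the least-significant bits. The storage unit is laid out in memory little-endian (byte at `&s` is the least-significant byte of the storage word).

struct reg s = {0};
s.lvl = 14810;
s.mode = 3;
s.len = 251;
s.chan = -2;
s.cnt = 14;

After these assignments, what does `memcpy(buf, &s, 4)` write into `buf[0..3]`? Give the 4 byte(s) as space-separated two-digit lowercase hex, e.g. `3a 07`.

lvl (14b) val=14810 bits=0x39da at bit 0: 0x000039da
mode (4b) val=3 bits=0x3 at bit 14: 0x0000f9da
len (8b) val=251 bits=0xfb at bit 18: 0x03ecf9da
chan (2b) val=-2 bits=0x2 at bit 26: 0x0becf9da
cnt (4b) val=14 bits=0xe at bit 28: 0xebecf9da
word = 0xebecf9da → little-endian bytes:
  [0]=0xda  [1]=0xf9  [2]=0xec  [3]=0xeb

da f9 ec eb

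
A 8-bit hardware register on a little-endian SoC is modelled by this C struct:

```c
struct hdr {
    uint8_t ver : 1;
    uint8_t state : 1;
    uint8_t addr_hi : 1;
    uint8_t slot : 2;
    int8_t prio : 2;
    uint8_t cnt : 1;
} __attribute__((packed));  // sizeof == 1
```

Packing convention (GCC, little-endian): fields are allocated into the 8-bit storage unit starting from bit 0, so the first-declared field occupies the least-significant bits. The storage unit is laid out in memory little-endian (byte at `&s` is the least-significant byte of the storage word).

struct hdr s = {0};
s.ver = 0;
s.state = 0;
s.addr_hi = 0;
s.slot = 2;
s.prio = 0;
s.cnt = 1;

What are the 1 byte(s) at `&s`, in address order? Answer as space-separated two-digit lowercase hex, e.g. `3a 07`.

[0+:1] ver=0 & 0x1 = 0x0; word=0x00
[1+:1] state=0 & 0x1 = 0x0; word=0x00
[2+:1] addr_hi=0 & 0x1 = 0x0; word=0x00
[3+:2] slot=2 & 0x3 = 0x2; word=0x10
[5+:2] prio=0 & 0x3 = 0x0; word=0x10
[7+:1] cnt=1 & 0x1 = 0x1; word=0x90
word = 0x90 → little-endian bytes:
  [0]=0x90

90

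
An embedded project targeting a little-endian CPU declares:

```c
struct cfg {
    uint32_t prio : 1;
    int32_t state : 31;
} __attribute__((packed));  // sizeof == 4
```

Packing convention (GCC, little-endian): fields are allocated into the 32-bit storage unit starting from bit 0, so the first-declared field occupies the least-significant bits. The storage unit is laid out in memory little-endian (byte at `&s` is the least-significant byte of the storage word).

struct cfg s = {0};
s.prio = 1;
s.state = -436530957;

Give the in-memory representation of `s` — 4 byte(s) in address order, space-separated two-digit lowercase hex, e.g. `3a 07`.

e7 21 f6 cb

prio (1b) val=1 bits=0x1 at bit 0: 0x00000001
state (31b) val=-436530957 bits=0x65fb10f3 at bit 1: 0xcbf621e7
word = 0xcbf621e7 → little-endian bytes:
  [0]=0xe7  [1]=0x21  [2]=0xf6  [3]=0xcb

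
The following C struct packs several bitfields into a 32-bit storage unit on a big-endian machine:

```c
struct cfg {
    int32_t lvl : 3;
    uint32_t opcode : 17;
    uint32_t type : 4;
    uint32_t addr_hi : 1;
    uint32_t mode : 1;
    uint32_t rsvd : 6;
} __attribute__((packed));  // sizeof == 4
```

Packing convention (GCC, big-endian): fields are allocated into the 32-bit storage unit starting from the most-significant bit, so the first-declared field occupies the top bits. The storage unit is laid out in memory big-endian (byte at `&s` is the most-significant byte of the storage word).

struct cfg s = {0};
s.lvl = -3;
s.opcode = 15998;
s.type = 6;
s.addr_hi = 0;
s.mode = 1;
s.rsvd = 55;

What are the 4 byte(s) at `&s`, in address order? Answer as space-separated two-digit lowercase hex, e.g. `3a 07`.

a3 e7 e6 77

lvl (3b) val=-3 bits=0x5 at bit 29: 0xa0000000
opcode (17b) val=15998 bits=0x3e7e at bit 12: 0xa3e7e000
type (4b) val=6 bits=0x6 at bit 8: 0xa3e7e600
addr_hi (1b) val=0 bits=0x0 at bit 7: 0xa3e7e600
mode (1b) val=1 bits=0x1 at bit 6: 0xa3e7e640
rsvd (6b) val=55 bits=0x37 at bit 0: 0xa3e7e677
word = 0xa3e7e677 → big-endian bytes:
  [0]=0xa3  [1]=0xe7  [2]=0xe6  [3]=0x77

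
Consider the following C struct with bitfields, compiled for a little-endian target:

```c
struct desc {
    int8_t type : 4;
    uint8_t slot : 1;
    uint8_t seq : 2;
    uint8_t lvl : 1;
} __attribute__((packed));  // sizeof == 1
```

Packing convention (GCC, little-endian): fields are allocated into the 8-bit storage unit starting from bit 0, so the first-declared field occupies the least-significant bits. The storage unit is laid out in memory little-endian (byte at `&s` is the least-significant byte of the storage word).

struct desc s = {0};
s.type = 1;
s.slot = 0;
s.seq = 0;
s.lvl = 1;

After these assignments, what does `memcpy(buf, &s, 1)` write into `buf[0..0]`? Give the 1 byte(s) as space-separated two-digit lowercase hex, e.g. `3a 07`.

81

[0+:4] type=1 & 0xf = 0x1; word=0x01
[4+:1] slot=0 & 0x1 = 0x0; word=0x01
[5+:2] seq=0 & 0x3 = 0x0; word=0x01
[7+:1] lvl=1 & 0x1 = 0x1; word=0x81
word = 0x81 → little-endian bytes:
  [0]=0x81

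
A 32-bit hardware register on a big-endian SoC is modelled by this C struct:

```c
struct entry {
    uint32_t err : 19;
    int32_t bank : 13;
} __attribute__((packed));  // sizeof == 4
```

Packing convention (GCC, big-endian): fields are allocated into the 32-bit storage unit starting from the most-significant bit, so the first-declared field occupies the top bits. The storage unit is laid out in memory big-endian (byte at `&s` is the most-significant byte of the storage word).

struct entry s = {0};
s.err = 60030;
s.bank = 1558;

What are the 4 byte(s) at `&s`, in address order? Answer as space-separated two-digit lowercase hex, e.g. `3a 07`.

1d 4f c6 16

[13+:19] err=60030 & 0x7ffff = 0xea7e; word=0x1d4fc000
[0+:13] bank=1558 & 0x1fff = 0x616; word=0x1d4fc616
word = 0x1d4fc616 → big-endian bytes:
  [0]=0x1d  [1]=0x4f  [2]=0xc6  [3]=0x16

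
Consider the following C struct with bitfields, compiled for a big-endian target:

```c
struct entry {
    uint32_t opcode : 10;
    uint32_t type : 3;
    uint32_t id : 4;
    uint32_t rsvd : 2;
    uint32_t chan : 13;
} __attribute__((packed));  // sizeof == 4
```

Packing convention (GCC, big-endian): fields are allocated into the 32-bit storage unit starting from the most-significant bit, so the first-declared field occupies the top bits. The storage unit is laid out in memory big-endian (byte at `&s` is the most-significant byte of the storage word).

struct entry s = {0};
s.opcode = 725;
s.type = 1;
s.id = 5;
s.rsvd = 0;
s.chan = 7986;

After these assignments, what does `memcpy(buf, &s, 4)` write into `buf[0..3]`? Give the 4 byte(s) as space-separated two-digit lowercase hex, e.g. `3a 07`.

b5 4a 9f 32

[22+:10] opcode=725 & 0x3ff = 0x2d5; word=0xb5400000
[19+:3] type=1 & 0x7 = 0x1; word=0xb5480000
[15+:4] id=5 & 0xf = 0x5; word=0xb54a8000
[13+:2] rsvd=0 & 0x3 = 0x0; word=0xb54a8000
[0+:13] chan=7986 & 0x1fff = 0x1f32; word=0xb54a9f32
word = 0xb54a9f32 → big-endian bytes:
  [0]=0xb5  [1]=0x4a  [2]=0x9f  [3]=0x32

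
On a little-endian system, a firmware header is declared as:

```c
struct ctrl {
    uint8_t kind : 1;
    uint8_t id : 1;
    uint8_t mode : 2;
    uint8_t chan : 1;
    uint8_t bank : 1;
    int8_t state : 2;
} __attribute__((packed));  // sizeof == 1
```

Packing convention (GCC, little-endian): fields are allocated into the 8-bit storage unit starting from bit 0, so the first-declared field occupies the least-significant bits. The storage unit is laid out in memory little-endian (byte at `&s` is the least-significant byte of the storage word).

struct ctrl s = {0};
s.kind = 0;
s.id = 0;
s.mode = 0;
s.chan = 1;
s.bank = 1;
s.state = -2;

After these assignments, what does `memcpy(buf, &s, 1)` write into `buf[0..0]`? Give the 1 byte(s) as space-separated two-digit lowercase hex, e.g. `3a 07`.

kind (1b) val=0 bits=0x0 at bit 0: 0x00
id (1b) val=0 bits=0x0 at bit 1: 0x00
mode (2b) val=0 bits=0x0 at bit 2: 0x00
chan (1b) val=1 bits=0x1 at bit 4: 0x10
bank (1b) val=1 bits=0x1 at bit 5: 0x30
state (2b) val=-2 bits=0x2 at bit 6: 0xb0
word = 0xb0 → little-endian bytes:
  [0]=0xb0

b0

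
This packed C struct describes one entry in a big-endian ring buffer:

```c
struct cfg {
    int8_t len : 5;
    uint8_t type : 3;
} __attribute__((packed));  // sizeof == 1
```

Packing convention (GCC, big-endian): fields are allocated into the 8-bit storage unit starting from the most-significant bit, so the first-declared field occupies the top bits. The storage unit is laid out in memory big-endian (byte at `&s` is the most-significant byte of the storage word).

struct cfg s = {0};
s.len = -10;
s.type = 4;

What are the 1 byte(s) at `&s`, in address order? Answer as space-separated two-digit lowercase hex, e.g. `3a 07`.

b4

len:5 = -10 → 0x16 << 3 → word 0xb0
type:3 = 4 → 0x4 << 0 → word 0xb4
word = 0xb4 → big-endian bytes:
  [0]=0xb4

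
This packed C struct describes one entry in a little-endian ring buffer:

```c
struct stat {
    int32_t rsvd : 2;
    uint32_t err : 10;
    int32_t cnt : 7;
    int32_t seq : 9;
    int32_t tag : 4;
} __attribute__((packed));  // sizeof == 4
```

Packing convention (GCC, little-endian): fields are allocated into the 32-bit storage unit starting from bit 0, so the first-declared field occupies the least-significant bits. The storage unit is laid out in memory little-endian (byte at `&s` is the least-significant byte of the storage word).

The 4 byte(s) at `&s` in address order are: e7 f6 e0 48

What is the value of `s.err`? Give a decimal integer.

[0]=0xe7 [1]=0xf6 [2]=0xe0 [3]=0x48 (little-endian) → word 0x48e0f6e7
rsvd:2 @ bit 0 → (0x48e0f6e7>>0)&0x3 = 0x3
err:10 @ bit 2 → (0x48e0f6e7>>2)&0x3ff = 0x1b9  ←
cnt:7 @ bit 12 → (0x48e0f6e7>>12)&0x7f = 0xf
seq:9 @ bit 19 → (0x48e0f6e7>>19)&0x1ff = 0x11c
tag:4 @ bit 28 → (0x48e0f6e7>>28)&0xf = 0x4

441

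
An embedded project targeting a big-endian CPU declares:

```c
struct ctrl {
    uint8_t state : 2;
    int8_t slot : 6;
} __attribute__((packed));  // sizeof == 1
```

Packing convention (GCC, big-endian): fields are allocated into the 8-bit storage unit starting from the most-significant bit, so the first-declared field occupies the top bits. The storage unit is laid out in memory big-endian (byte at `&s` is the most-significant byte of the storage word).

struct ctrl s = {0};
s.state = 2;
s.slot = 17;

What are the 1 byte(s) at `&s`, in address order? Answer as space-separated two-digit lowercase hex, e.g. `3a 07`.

state:2 = 2 → 0x2 << 6 → word 0x80
slot:6 = 17 → 0x11 << 0 → word 0x91
word = 0x91 → big-endian bytes:
  [0]=0x91

91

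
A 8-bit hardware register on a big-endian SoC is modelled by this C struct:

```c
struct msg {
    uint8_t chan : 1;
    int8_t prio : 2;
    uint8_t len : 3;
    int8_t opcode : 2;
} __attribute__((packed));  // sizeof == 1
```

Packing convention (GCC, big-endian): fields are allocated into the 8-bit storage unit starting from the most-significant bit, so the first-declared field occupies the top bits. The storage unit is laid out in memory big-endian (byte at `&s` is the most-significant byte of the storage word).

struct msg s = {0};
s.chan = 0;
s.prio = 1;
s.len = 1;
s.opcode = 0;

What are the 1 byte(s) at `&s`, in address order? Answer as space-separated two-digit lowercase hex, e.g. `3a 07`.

24

chan (1b) val=0 bits=0x0 at bit 7: 0x00
prio (2b) val=1 bits=0x1 at bit 5: 0x20
len (3b) val=1 bits=0x1 at bit 2: 0x24
opcode (2b) val=0 bits=0x0 at bit 0: 0x24
word = 0x24 → big-endian bytes:
  [0]=0x24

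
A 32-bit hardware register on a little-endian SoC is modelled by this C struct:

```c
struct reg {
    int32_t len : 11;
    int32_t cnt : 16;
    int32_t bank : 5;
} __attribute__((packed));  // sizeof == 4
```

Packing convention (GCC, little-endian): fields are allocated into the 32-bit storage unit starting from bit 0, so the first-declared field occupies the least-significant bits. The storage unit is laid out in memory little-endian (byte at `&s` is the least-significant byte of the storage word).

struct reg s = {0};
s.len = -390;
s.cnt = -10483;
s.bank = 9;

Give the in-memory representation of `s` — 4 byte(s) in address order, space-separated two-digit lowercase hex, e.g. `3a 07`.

7a 6e b8 4e

len (11b) val=-390 bits=0x67a at bit 0: 0x0000067a
cnt (16b) val=-10483 bits=0xd70d at bit 11: 0x06b86e7a
bank (5b) val=9 bits=0x9 at bit 27: 0x4eb86e7a
word = 0x4eb86e7a → little-endian bytes:
  [0]=0x7a  [1]=0x6e  [2]=0xb8  [3]=0x4e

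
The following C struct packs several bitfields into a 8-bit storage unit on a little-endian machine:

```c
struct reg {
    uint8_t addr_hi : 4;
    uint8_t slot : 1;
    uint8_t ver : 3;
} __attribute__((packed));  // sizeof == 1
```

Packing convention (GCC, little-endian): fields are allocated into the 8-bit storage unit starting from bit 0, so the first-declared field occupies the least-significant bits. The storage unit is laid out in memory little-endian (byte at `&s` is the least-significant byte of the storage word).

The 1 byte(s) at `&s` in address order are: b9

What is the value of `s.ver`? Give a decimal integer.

[0]=0xb9 (little-endian) → word 0xb9
addr_hi:4 @ bit 0 → (0xb9>>0)&0xf = 0x9
slot:1 @ bit 4 → (0xb9>>4)&0x1 = 0x1
ver:3 @ bit 5 → (0xb9>>5)&0x7 = 0x5  ←

5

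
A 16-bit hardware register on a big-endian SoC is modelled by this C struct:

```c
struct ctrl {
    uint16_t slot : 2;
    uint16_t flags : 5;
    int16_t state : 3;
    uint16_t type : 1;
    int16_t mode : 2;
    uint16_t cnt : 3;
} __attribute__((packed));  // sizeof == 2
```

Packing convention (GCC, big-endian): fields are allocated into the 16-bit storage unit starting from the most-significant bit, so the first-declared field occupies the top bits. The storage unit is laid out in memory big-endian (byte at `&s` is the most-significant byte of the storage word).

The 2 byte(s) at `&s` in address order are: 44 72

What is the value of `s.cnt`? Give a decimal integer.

[0]=0x44 [1]=0x72 (big-endian) → word 0x4472
slot [14+:2] = (word>>14) & 0x3 = 1
flags [9+:5] = (word>>9) & 0x1f = 2
state [6+:3] = (word>>6) & 0x7 = 1
type [5+:1] = (word>>5) & 0x1 = 1
mode [3+:2] = (word>>3) & 0x3 = 2
cnt [0+:3] = (word>>0) & 0x7 = 2  ←

2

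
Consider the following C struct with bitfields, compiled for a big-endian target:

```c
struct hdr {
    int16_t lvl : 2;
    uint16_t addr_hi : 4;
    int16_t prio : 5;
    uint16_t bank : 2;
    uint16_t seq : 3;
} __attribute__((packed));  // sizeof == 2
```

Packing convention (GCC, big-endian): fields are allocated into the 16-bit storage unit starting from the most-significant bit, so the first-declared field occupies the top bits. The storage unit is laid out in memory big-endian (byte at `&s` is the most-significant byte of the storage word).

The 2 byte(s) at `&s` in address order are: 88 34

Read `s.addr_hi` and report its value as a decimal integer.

2

[0]=0x88 [1]=0x34 (big-endian) → word 0x8834
lvl:2 @ bit 14 → (0x8834>>14)&0x3 = 0x2
addr_hi:4 @ bit 10 → (0x8834>>10)&0xf = 0x2  ←
prio:5 @ bit 5 → (0x8834>>5)&0x1f = 0x1
bank:2 @ bit 3 → (0x8834>>3)&0x3 = 0x2
seq:3 @ bit 0 → (0x8834>>0)&0x7 = 0x4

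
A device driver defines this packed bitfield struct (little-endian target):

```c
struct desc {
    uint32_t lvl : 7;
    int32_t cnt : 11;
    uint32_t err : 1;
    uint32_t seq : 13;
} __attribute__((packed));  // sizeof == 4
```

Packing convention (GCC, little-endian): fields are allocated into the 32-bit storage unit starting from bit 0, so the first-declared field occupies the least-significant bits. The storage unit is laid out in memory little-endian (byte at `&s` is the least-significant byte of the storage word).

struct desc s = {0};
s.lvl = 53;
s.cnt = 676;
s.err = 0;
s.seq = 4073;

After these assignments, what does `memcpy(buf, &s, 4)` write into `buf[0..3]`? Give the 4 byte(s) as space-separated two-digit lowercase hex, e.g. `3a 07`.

lvl:7 = 53 → 0x35 << 0 → word 0x00000035
cnt:11 = 676 → 0x2a4 << 7 → word 0x00015235
err:1 = 0 → 0x0 << 18 → word 0x00015235
seq:13 = 4073 → 0xfe9 << 19 → word 0x7f495235
word = 0x7f495235 → little-endian bytes:
  [0]=0x35  [1]=0x52  [2]=0x49  [3]=0x7f

35 52 49 7f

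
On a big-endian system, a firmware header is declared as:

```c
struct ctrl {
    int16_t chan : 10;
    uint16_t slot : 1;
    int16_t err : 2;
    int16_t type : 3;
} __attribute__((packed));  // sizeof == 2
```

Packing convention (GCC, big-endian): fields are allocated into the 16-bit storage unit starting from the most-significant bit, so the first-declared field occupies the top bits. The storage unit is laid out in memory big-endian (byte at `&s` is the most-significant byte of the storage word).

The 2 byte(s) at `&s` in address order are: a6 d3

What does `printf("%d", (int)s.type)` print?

3

[0]=0xa6 [1]=0xd3 (big-endian) → word 0xa6d3
chan [6+:10] = (word>>6) & 0x3ff = 667
slot [5+:1] = (word>>5) & 0x1 = 0
err [3+:2] = (word>>3) & 0x3 = 2
type [0+:3] = (word>>0) & 0x7 = 3  ←
type signed 3b, MSB=0: value = 3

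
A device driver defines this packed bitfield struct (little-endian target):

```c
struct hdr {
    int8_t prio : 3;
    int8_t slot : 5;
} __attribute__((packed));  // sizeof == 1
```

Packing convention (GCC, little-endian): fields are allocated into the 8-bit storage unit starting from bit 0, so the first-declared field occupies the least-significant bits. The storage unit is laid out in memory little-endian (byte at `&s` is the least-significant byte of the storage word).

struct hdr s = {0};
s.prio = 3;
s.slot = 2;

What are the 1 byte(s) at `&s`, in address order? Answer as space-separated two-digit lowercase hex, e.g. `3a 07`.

13

prio:3 = 3 → 0x3 << 0 → word 0x03
slot:5 = 2 → 0x2 << 3 → word 0x13
word = 0x13 → little-endian bytes:
  [0]=0x13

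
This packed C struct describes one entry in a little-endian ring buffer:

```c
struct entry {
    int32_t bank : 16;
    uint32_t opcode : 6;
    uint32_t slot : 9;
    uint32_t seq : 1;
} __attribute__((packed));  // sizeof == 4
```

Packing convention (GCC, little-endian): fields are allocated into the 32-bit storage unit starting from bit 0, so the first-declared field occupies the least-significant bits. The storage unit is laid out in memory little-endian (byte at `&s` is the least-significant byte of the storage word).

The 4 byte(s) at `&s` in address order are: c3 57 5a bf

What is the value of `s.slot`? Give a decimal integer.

253

[0]=0xc3 [1]=0x57 [2]=0x5a [3]=0xbf (little-endian) → word 0xbf5a57c3
bank [0+:16] = (word>>0) & 0xffff = 22467
opcode [16+:6] = (word>>16) & 0x3f = 26
slot [22+:9] = (word>>22) & 0x1ff = 253  ←
seq [31+:1] = (word>>31) & 0x1 = 1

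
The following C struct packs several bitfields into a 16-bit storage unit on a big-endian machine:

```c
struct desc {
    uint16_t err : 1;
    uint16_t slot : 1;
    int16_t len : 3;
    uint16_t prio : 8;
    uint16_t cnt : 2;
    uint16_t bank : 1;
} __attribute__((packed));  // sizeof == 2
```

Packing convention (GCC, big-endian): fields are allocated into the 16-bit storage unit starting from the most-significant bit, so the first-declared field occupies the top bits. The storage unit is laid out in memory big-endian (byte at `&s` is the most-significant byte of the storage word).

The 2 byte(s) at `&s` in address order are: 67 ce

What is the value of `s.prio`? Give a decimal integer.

[0]=0x67 [1]=0xce (big-endian) → word 0x67ce
err:1 @ bit 15 → (0x67ce>>15)&0x1 = 0x0
slot:1 @ bit 14 → (0x67ce>>14)&0x1 = 0x1
len:3 @ bit 11 → (0x67ce>>11)&0x7 = 0x4
prio:8 @ bit 3 → (0x67ce>>3)&0xff = 0xf9  ←
cnt:2 @ bit 1 → (0x67ce>>1)&0x3 = 0x3
bank:1 @ bit 0 → (0x67ce>>0)&0x1 = 0x0

249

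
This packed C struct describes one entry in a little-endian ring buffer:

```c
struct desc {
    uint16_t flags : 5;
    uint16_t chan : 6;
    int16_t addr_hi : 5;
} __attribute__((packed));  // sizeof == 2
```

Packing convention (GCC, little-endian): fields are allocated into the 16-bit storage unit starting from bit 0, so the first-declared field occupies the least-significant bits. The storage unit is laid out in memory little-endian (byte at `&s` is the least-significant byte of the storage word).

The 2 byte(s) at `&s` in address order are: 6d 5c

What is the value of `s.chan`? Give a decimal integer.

35

[0]=0x6d [1]=0x5c (little-endian) → word 0x5c6d
flags [0+:5] = (word>>0) & 0x1f = 13
chan [5+:6] = (word>>5) & 0x3f = 35  ←
addr_hi [11+:5] = (word>>11) & 0x1f = 11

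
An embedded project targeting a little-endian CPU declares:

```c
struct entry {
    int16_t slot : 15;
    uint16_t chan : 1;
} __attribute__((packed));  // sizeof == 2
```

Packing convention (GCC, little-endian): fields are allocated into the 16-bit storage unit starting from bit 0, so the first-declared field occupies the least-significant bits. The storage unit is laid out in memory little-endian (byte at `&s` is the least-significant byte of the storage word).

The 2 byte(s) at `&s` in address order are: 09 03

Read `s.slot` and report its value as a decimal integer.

777

[0]=0x09 [1]=0x03 (little-endian) → word 0x0309
slot:15 @ bit 0 → (0x0309>>0)&0x7fff = 0x309  ←
chan:1 @ bit 15 → (0x0309>>15)&0x1 = 0x0
slot signed 15b, MSB=0: value = 777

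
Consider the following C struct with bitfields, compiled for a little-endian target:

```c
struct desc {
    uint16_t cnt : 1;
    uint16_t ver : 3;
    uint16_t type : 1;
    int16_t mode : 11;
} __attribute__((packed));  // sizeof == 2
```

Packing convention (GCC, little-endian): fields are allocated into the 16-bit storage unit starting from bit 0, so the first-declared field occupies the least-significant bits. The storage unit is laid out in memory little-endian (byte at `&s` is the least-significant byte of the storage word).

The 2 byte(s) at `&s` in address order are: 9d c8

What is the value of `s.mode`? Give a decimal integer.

-444

[0]=0x9d [1]=0xc8 (little-endian) → word 0xc89d
cnt:1 @ bit 0 → (0xc89d>>0)&0x1 = 0x1
ver:3 @ bit 1 → (0xc89d>>1)&0x7 = 0x6
type:1 @ bit 4 → (0xc89d>>4)&0x1 = 0x1
mode:11 @ bit 5 → (0xc89d>>5)&0x7ff = 0x644  ←
mode signed 11b, MSB=1: 1604 - 2048 = -444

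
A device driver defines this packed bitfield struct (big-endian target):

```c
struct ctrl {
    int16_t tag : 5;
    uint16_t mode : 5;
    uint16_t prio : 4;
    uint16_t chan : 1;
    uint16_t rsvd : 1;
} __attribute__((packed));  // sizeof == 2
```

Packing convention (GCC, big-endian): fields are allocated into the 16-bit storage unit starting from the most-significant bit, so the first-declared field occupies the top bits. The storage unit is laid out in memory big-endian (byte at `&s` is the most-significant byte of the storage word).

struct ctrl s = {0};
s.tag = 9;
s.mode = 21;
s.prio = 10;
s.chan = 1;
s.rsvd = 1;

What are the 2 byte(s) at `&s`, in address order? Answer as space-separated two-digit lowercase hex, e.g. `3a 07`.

4d 6b

tag:5 = 9 → 0x9 << 11 → word 0x4800
mode:5 = 21 → 0x15 << 6 → word 0x4d40
prio:4 = 10 → 0xa << 2 → word 0x4d68
chan:1 = 1 → 0x1 << 1 → word 0x4d6a
rsvd:1 = 1 → 0x1 << 0 → word 0x4d6b
word = 0x4d6b → big-endian bytes:
  [0]=0x4d  [1]=0x6b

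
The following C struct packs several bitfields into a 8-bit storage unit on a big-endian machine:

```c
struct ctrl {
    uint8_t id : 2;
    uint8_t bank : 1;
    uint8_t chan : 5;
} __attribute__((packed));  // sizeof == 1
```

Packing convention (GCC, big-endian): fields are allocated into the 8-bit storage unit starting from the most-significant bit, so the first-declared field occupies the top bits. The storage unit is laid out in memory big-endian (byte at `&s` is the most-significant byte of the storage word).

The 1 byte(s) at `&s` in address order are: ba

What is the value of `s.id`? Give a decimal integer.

2

[0]=0xba (big-endian) → word 0xba
id:2 @ bit 6 → (0xba>>6)&0x3 = 0x2  ←
bank:1 @ bit 5 → (0xba>>5)&0x1 = 0x1
chan:5 @ bit 0 → (0xba>>0)&0x1f = 0x1a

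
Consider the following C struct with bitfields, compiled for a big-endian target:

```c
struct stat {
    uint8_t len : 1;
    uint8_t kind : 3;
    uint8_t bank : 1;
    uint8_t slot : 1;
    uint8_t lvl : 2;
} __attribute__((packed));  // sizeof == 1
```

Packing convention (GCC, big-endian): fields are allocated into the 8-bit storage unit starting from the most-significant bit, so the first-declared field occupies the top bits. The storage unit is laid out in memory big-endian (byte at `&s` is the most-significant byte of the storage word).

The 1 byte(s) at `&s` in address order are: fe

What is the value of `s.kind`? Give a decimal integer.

[0]=0xfe (big-endian) → word 0xfe
len:1 @ bit 7 → (0xfe>>7)&0x1 = 0x1
kind:3 @ bit 4 → (0xfe>>4)&0x7 = 0x7  ←
bank:1 @ bit 3 → (0xfe>>3)&0x1 = 0x1
slot:1 @ bit 2 → (0xfe>>2)&0x1 = 0x1
lvl:2 @ bit 0 → (0xfe>>0)&0x3 = 0x2

7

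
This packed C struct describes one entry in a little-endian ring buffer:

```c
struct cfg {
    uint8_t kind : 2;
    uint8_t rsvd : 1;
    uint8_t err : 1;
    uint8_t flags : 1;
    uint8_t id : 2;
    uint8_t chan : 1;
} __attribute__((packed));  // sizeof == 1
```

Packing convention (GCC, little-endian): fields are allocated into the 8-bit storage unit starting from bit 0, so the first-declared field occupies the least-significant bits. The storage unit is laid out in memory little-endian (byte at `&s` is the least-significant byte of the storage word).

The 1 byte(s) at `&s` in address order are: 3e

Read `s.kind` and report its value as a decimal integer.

2

[0]=0x3e (little-endian) → word 0x3e
kind:2 @ bit 0 → (0x3e>>0)&0x3 = 0x2  ←
rsvd:1 @ bit 2 → (0x3e>>2)&0x1 = 0x1
err:1 @ bit 3 → (0x3e>>3)&0x1 = 0x1
flags:1 @ bit 4 → (0x3e>>4)&0x1 = 0x1
id:2 @ bit 5 → (0x3e>>5)&0x3 = 0x1
chan:1 @ bit 7 → (0x3e>>7)&0x1 = 0x0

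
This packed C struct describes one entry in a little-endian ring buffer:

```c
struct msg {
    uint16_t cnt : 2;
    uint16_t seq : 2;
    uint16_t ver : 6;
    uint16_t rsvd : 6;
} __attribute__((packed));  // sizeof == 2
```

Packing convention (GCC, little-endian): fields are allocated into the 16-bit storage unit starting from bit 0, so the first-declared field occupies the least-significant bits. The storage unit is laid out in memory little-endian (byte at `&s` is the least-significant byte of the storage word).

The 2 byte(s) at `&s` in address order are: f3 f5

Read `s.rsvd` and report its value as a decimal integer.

[0]=0xf3 [1]=0xf5 (little-endian) → word 0xf5f3
cnt:2 @ bit 0 → (0xf5f3>>0)&0x3 = 0x3
seq:2 @ bit 2 → (0xf5f3>>2)&0x3 = 0x0
ver:6 @ bit 4 → (0xf5f3>>4)&0x3f = 0x1f
rsvd:6 @ bit 10 → (0xf5f3>>10)&0x3f = 0x3d  ←

61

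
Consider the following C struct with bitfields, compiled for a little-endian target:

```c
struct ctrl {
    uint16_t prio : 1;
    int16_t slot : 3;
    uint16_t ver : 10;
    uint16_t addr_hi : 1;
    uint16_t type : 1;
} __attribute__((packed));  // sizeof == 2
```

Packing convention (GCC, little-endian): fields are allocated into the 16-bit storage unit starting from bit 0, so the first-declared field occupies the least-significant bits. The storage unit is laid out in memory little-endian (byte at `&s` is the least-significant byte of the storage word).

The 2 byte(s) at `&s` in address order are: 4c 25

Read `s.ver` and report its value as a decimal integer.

[0]=0x4c [1]=0x25 (little-endian) → word 0x254c
prio:1 @ bit 0 → (0x254c>>0)&0x1 = 0x0
slot:3 @ bit 1 → (0x254c>>1)&0x7 = 0x6
ver:10 @ bit 4 → (0x254c>>4)&0x3ff = 0x254  ←
addr_hi:1 @ bit 14 → (0x254c>>14)&0x1 = 0x0
type:1 @ bit 15 → (0x254c>>15)&0x1 = 0x0

596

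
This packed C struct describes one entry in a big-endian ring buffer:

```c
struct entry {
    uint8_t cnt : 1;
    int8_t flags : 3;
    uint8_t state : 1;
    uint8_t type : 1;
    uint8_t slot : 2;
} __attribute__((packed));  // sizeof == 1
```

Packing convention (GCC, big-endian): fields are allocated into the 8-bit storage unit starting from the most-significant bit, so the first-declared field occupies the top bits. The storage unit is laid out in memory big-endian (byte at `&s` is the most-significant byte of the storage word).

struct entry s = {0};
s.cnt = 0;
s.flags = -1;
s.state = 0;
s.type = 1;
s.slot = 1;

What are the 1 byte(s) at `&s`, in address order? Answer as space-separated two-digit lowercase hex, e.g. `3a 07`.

75

[7+:1] cnt=0 & 0x1 = 0x0; word=0x00
[4+:3] flags=-1 & 0x7 = 0x7; word=0x70
[3+:1] state=0 & 0x1 = 0x0; word=0x70
[2+:1] type=1 & 0x1 = 0x1; word=0x74
[0+:2] slot=1 & 0x3 = 0x1; word=0x75
word = 0x75 → big-endian bytes:
  [0]=0x75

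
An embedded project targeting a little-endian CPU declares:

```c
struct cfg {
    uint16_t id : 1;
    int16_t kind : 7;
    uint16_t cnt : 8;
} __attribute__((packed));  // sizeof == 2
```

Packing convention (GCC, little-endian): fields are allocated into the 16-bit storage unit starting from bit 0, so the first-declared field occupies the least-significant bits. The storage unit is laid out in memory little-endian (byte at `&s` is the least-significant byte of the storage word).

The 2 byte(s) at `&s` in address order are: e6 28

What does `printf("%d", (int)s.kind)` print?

-13

[0]=0xe6 [1]=0x28 (little-endian) → word 0x28e6
id:1 @ bit 0 → (0x28e6>>0)&0x1 = 0x0
kind:7 @ bit 1 → (0x28e6>>1)&0x7f = 0x73  ←
cnt:8 @ bit 8 → (0x28e6>>8)&0xff = 0x28
kind signed 7b, MSB=1: 115 - 128 = -13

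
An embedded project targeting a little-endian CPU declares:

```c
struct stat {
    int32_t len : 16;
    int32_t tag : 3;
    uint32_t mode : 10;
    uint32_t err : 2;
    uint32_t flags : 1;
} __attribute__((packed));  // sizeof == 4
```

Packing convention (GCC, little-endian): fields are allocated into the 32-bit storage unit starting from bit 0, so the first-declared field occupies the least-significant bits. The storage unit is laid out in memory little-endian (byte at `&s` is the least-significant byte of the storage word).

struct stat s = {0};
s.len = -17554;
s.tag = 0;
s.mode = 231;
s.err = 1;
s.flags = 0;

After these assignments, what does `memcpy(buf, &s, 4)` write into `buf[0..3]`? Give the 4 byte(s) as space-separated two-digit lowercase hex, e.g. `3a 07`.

len:16 = -17554 → 0xbb6e << 0 → word 0x0000bb6e
tag:3 = 0 → 0x0 << 16 → word 0x0000bb6e
mode:10 = 231 → 0xe7 << 19 → word 0x0738bb6e
err:2 = 1 → 0x1 << 29 → word 0x2738bb6e
flags:1 = 0 → 0x0 << 31 → word 0x2738bb6e
word = 0x2738bb6e → little-endian bytes:
  [0]=0x6e  [1]=0xbb  [2]=0x38  [3]=0x27

6e bb 38 27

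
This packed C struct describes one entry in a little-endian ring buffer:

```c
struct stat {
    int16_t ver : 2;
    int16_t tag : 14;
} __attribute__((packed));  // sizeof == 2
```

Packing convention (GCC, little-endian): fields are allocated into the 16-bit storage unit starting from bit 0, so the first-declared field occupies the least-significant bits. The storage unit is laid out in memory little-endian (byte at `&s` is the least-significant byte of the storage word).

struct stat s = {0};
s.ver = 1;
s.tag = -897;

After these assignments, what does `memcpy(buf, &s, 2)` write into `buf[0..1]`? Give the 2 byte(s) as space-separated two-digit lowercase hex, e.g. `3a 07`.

fd f1

ver:2 = 1 → 0x1 << 0 → word 0x0001
tag:14 = -897 → 0x3c7f << 2 → word 0xf1fd
word = 0xf1fd → little-endian bytes:
  [0]=0xfd  [1]=0xf1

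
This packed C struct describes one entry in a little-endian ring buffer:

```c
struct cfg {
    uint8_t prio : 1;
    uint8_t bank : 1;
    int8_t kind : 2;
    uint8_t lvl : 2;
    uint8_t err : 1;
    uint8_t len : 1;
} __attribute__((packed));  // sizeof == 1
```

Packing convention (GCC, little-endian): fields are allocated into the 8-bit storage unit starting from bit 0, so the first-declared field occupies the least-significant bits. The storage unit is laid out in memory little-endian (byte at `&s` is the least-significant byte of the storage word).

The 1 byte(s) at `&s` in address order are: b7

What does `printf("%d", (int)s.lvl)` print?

[0]=0xb7 (little-endian) → word 0xb7
prio [0+:1] = (word>>0) & 0x1 = 1
bank [1+:1] = (word>>1) & 0x1 = 1
kind [2+:2] = (word>>2) & 0x3 = 1
lvl [4+:2] = (word>>4) & 0x3 = 3  ←
err [6+:1] = (word>>6) & 0x1 = 0
len [7+:1] = (word>>7) & 0x1 = 1

3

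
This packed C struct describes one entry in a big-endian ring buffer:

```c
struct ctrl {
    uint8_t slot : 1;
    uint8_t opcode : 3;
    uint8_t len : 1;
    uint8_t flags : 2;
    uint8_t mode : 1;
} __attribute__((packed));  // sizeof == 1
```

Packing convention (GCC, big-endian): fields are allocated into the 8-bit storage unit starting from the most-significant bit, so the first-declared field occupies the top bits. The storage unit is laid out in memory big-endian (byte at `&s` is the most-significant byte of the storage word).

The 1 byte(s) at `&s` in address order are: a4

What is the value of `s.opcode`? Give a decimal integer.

[0]=0xa4 (big-endian) → word 0xa4
slot:1 @ bit 7 → (0xa4>>7)&0x1 = 0x1
opcode:3 @ bit 4 → (0xa4>>4)&0x7 = 0x2  ←
len:1 @ bit 3 → (0xa4>>3)&0x1 = 0x0
flags:2 @ bit 1 → (0xa4>>1)&0x3 = 0x2
mode:1 @ bit 0 → (0xa4>>0)&0x1 = 0x0

2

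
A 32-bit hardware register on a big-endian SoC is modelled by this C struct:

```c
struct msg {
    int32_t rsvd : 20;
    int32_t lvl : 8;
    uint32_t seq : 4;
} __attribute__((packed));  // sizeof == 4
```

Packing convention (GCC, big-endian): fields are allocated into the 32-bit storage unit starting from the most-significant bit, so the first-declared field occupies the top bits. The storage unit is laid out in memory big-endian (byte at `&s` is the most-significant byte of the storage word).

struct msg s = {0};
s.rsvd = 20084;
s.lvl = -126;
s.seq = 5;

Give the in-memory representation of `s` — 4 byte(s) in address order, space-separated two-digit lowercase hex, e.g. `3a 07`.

04 e7 48 25

rsvd (20b) val=20084 bits=0x4e74 at bit 12: 0x04e74000
lvl (8b) val=-126 bits=0x82 at bit 4: 0x04e74820
seq (4b) val=5 bits=0x5 at bit 0: 0x04e74825
word = 0x04e74825 → big-endian bytes:
  [0]=0x04  [1]=0xe7  [2]=0x48  [3]=0x25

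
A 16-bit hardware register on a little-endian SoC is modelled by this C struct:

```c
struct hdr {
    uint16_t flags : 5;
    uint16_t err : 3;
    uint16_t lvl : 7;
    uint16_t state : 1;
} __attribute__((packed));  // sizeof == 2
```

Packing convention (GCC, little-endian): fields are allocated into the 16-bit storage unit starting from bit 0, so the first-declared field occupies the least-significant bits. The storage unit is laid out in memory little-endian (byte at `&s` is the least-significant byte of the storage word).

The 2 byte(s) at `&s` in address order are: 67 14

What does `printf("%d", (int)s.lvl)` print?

20

[0]=0x67 [1]=0x14 (little-endian) → word 0x1467
flags [0+:5] = (word>>0) & 0x1f = 7
err [5+:3] = (word>>5) & 0x7 = 3
lvl [8+:7] = (word>>8) & 0x7f = 20  ←
state [15+:1] = (word>>15) & 0x1 = 0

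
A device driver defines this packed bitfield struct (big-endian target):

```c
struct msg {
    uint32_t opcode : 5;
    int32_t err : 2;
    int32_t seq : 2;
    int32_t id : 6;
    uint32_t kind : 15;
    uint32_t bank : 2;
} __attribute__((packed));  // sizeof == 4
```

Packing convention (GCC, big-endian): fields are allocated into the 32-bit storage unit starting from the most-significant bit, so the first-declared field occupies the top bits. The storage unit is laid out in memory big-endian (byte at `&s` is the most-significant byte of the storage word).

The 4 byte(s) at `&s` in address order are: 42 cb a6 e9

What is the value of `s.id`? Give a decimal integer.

[0]=0x42 [1]=0xcb [2]=0xa6 [3]=0xe9 (big-endian) → word 0x42cba6e9
opcode:5 @ bit 27 → (0x42cba6e9>>27)&0x1f = 0x8
err:2 @ bit 25 → (0x42cba6e9>>25)&0x3 = 0x1
seq:2 @ bit 23 → (0x42cba6e9>>23)&0x3 = 0x1
id:6 @ bit 17 → (0x42cba6e9>>17)&0x3f = 0x25  ←
kind:15 @ bit 2 → (0x42cba6e9>>2)&0x7fff = 0x69ba
bank:2 @ bit 0 → (0x42cba6e9>>0)&0x3 = 0x1
id signed 6b, MSB=1: 37 - 64 = -27

-27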